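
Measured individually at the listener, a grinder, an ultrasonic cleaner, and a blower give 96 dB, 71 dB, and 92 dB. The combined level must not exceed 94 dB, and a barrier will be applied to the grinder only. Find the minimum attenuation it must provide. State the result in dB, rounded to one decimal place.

6.4 dB

Fixed contribution from the other sources: Σ 10^(L/10) = 10^(71/10) + 10^(92/10) = 1.597e+09 (92.03 dB).
The limit corresponds to 10^(94/10) = 2.512e+09; subtracting the fixed part leaves 9.144e+08 for the grinder, i.e. 89.61 dB.
Required insertion loss = 96 − 89.61 = 6.39 dB.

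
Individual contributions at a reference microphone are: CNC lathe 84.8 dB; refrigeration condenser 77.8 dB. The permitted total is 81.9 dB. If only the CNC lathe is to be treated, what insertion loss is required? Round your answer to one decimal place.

5.0 dB

The untreated sources together contribute 10^(77.8/10) = 6.026e+07, i.e. 77.80 dB.
To meet 81.9 dB overall, the treated CNC lathe may contribute at most 10^(81.9/10) − 6.026e+07 = 9.463e+07, i.e. 79.76 dB.
So the CNC lathe must be reduced from 84.8 to 79.76 dB: IL = 5.04 dB.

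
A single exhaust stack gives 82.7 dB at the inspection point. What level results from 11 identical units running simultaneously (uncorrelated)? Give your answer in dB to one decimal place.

L_total = L₁ + 10·log₁₀ N for N identical incoherent sources.
L_total = 82.7 + 10·log₁₀(11) = 82.7 + 10.414 = 93.11 dB.

93.1 dB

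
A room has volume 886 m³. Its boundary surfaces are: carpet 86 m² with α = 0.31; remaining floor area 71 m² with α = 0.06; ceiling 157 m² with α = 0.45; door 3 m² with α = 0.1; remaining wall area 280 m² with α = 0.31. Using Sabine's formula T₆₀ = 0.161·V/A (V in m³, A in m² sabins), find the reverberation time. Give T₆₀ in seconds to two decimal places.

0.76 s

Total absorption A = 86·0.31 + 71·0.06 + 157·0.45 + 3·0.1 + 280·0.31 = 188.67 m² sabins.
T₆₀ = 0.161 × 886 / 188.67 = 0.756 s.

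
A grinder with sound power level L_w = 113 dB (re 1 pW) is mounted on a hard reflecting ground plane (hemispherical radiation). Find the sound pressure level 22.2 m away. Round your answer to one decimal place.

The power spreads over a hemisphere of area 2π·r², so L_p = L_w − 10·log₁₀(2π·r²).
2π·r² = 3097 m², 10·log₁₀ of that is 34.909 dB.
L_p = 113 − 34.909 = 78.09 dB.

78.1 dB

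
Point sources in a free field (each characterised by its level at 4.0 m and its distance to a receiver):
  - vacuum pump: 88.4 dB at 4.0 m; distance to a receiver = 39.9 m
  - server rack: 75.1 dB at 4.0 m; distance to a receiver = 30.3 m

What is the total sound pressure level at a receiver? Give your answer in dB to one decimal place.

Propagate each source to the receiver with L = L_ref − 20·log₁₀(r/r_ref), then add intensities.
vacuum pump: 88.4 − 20·log₁₀(39.9/4.0) = 88.4 − 19.98 = 68.42 dB.
server rack: 75.1 − 20·log₁₀(30.3/4.0) = 75.1 − 17.59 = 57.51 dB.
Σ 10^(L/10) = 7.517e+06 → L_total = 10·log₁₀(7.517e+06) = 68.76 dB.

68.8 dB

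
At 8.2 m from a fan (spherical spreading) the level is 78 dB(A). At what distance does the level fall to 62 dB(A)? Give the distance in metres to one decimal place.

51.7 m

For a point source L₁ − L₂ = 20·log₁₀(r₂/r₁), so r₂ = r₁·10^((L₁−L₂)/20).
r₂ = 8.2·10^((78−62)/20) = 8.2·10^(16.0/20) = 51.74 m.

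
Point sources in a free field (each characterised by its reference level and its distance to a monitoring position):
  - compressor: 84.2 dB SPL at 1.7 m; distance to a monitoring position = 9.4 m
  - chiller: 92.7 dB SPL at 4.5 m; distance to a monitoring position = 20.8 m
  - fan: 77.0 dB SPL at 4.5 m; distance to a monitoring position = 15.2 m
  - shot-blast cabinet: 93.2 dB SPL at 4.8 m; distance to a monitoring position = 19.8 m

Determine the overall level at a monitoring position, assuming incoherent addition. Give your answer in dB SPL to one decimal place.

First find each source's level at the receiver (point-source: −20·log₁₀(r/r_ref)), then combine on an intensity basis.
compressor: 84.2 − 20·log₁₀(9.4/1.7) = 84.2 − 14.85 = 69.35 dB SPL.
chiller: 92.7 − 20·log₁₀(20.8/4.5) = 92.7 − 13.30 = 79.40 dB SPL.
fan: 77.0 − 20·log₁₀(15.2/4.5) = 77.0 − 10.57 = 66.43 dB SPL.
shot-blast cabinet: 93.2 − 20·log₁₀(19.8/4.8) = 93.2 − 12.31 = 80.89 dB SPL.
Σ 10^(L/10) = 2.229e+08 → L_total = 10·log₁₀(2.229e+08) = 83.48 dB SPL.

83.5 dB SPL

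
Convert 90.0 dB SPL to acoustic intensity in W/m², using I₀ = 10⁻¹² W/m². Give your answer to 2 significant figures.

I = I₀·10^(L/10) = 10⁻¹² × 10^(90.0/10) = 10^(-3.000).

0.0010 W/m²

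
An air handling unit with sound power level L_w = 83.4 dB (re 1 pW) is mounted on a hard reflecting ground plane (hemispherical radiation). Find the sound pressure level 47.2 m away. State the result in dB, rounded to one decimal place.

41.9 dB

L_p = L_w − 10·log₁₀(2π·r²) with r = 47.2 m.
2π·r² = 1.4e+04 m², 10·log₁₀ of that is 41.461 dB.
L_p = 83.4 − 41.461 = 41.94 dB.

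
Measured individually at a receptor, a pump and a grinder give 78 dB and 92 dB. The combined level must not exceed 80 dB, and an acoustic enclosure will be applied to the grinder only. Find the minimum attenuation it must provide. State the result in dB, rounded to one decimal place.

16.3 dB

Fixed contribution from the other source: Σ 10^(L/10) = 10^(78/10) = 6.310e+07 (78.00 dB).
To meet 80 dB overall, the treated grinder may contribute at most 10^(80/10) − 6.310e+07 = 3.690e+07, i.e. 75.67 dB.
Required insertion loss = 92 − 75.67 = 16.33 dB.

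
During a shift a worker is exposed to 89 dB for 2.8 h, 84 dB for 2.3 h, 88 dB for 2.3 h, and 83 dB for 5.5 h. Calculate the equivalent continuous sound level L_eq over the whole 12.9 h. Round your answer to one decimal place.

L_eq = 10·log₁₀[(1/T)·Σ tᵢ·10^(Lᵢ/10)] with T = 12.9 h.
Σ tᵢ·10^(Lᵢ/10) = 2.8·10^(89/10) + 2.3·10^(84/10) + 2.3·10^(88/10) + 5.5·10^(83/10) = 5.350e+09.
L_eq = 10·log₁₀(5.350e+09/12.9) = 86.18 dB.

86.2 dB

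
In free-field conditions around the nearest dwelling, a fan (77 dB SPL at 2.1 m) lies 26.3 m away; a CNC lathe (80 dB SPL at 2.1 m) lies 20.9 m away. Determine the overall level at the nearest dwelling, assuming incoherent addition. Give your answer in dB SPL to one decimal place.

First find each source's level at the receiver (point-source: −20·log₁₀(r/r_ref)), then combine on an intensity basis.
fan: 77 − 20·log₁₀(26.3/2.1) = 77 − 21.95 = 55.05 dB SPL.
CNC lathe: 80 − 20·log₁₀(20.9/2.1) = 80 − 19.96 = 60.04 dB SPL.
Σ 10^(L/10) = 1.329e+06 → L_total = 10·log₁₀(1.329e+06) = 61.24 dB SPL.

61.2 dB SPL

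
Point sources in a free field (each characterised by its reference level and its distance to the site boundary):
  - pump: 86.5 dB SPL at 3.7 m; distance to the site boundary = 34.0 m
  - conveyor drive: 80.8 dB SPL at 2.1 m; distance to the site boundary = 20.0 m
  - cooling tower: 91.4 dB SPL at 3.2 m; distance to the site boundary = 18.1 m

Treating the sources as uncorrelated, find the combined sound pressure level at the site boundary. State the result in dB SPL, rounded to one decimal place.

77.0 dB SPL

Apply inverse-square spreading to bring every level to the receiver, then sum 10^(L/10).
pump: 86.5 − 20·log₁₀(34.0/3.7) = 86.5 − 19.27 = 67.23 dB SPL.
conveyor drive: 80.8 − 20·log₁₀(20.0/2.1) = 80.8 − 19.58 = 61.22 dB SPL.
cooling tower: 91.4 − 20·log₁₀(18.1/3.2) = 91.4 − 15.05 = 76.35 dB SPL.
Σ 10^(L/10) = 4.976e+07 → L_total = 10·log₁₀(4.976e+07) = 76.97 dB SPL.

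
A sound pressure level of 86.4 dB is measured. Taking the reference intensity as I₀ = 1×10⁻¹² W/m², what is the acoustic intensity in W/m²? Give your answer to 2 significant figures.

I/I₀ = 10^(86.4/10) = 4.365e+08, so I = 4.365e+08 × 10⁻¹² W/m².

0.00044 W/m²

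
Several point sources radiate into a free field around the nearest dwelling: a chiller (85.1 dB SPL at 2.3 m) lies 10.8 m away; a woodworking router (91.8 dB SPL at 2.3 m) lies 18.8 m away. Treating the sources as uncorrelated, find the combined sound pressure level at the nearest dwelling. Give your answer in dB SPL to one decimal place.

75.7 dB SPL

Apply inverse-square spreading to bring every level to the receiver, then sum 10^(L/10).
chiller: 85.1 − 20·log₁₀(10.8/2.3) = 85.1 − 13.43 = 71.67 dB SPL.
woodworking router: 91.8 − 20·log₁₀(18.8/2.3) = 91.8 − 18.25 = 73.55 dB SPL.
Σ 10^(L/10) = 3.733e+07 → L_total = 10·log₁₀(3.733e+07) = 75.72 dB SPL.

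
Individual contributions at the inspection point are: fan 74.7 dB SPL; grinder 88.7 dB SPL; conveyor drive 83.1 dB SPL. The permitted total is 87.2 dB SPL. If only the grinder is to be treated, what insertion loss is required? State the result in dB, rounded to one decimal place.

4.1 dB

Fixed contribution from the other sources: Σ 10^(L/10) = 10^(74.7/10) + 10^(83.1/10) = 2.337e+08 (83.69 dB SPL).
The limit corresponds to 10^(87.2/10) = 5.248e+08; subtracting the fixed part leaves 2.911e+08 for the grinder, i.e. 84.64 dB SPL.
So the grinder must be reduced from 88.7 to 84.64 dB SPL: IL = 4.06 dB.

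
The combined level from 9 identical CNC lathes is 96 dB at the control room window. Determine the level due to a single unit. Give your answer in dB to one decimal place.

Dividing the total intensity by 9 lowers the level by 10·log₁₀ 9 = 9.542 dB: L₁ = 96 − 9.542.

86.5 dB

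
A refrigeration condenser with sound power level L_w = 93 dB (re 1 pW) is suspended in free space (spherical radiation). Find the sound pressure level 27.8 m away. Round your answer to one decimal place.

The power spreads over a sphere of area 4π·r², so L_p = L_w − 10·log₁₀(4π·r²).
4π·r² = 9712 m², 10·log₁₀ of that is 39.873 dB.
L_p = 93 − 39.873 = 53.13 dB.

53.1 dB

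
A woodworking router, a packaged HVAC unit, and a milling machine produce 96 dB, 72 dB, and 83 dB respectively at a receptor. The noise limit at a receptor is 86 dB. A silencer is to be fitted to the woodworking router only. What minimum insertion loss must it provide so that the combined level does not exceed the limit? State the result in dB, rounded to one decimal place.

The untreated sources together contribute 10^(72/10) + 10^(83/10) = 2.154e+08, i.e. 83.33 dB.
To meet 86 dB overall, the treated woodworking router may contribute at most 10^(86/10) − 2.154e+08 = 1.827e+08, i.e. 82.62 dB.
Required insertion loss = 96 − 82.62 = 13.38 dB.

13.4 dB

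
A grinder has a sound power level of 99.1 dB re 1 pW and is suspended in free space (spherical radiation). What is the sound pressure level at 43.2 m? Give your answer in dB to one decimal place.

55.4 dB

Free-field spherical radiation: L_p = L_w − 10·log₁₀(4π·r²), r = 43.2 m.
4π·r² = 2.345e+04 m², 10·log₁₀ of that is 43.702 dB.
L_p = 99.1 − 43.702 = 55.40 dB.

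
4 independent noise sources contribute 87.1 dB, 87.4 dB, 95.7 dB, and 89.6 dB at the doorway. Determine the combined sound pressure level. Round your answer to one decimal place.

97.6 dB

Incoherent sources combine by intensity addition: L_total = 10·log₁₀(Σ 10^(L_i/10)).
Σ 10^(L/10) = 10^(87.1/10) + 10^(87.4/10) + 10^(95.7/10) + 10^(89.6/10) = 5.690e+09.
L_total = 10·log₁₀(5.690e+09) = 97.55 dB.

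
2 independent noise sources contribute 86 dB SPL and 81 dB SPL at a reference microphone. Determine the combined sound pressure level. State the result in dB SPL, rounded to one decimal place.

87.2 dB SPL

For uncorrelated sources the intensities add, so convert each level to linear form, sum, and take 10·log₁₀ of the total.
Σ 10^(L/10) = 10^(86/10) + 10^(81/10) = 5.240e+08.
L_total = 10·log₁₀(5.240e+08) = 87.19 dB SPL.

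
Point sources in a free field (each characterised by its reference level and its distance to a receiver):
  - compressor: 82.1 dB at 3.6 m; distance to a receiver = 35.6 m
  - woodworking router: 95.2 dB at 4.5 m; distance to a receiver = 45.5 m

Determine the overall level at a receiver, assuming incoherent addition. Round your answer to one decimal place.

75.3 dB

First find each source's level at the receiver (point-source: −20·log₁₀(r/r_ref)), then combine on an intensity basis.
compressor: 82.1 − 20·log₁₀(35.6/3.6) = 82.1 − 19.90 = 62.20 dB.
woodworking router: 95.2 − 20·log₁₀(45.5/4.5) = 95.2 − 20.10 = 75.10 dB.
Σ 10^(L/10) = 3.405e+07 → L_total = 10·log₁₀(3.405e+07) = 75.32 dB.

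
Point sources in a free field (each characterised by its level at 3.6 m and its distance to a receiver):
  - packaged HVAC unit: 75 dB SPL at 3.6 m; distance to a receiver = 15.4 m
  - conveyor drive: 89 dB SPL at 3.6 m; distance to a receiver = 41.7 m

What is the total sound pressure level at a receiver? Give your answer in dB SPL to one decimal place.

Apply inverse-square spreading to bring every level to the receiver, then sum 10^(L/10).
packaged HVAC unit: 75 − 20·log₁₀(15.4/3.6) = 75 − 12.62 = 62.38 dB SPL.
conveyor drive: 89 − 20·log₁₀(41.7/3.6) = 89 − 21.28 = 67.72 dB SPL.
Σ 10^(L/10) = 7.648e+06 → L_total = 10·log₁₀(7.648e+06) = 68.84 dB SPL.

68.8 dB SPL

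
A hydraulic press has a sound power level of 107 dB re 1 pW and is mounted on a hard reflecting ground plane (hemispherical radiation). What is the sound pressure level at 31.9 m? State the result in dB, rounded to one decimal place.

Free-field hemispherical radiation: L_p = L_w − 10·log₁₀(2π·r²), r = 31.9 m.
2π·r² = 6394 m², 10·log₁₀ of that is 38.058 dB.
L_p = 107 − 38.058 = 68.94 dB.

68.9 dB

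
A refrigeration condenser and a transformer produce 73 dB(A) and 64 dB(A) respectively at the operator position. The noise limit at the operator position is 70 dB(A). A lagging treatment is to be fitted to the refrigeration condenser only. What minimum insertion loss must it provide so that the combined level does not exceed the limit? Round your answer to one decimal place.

4.3 dB

The untreated sources together contribute 10^(64/10) = 2.512e+06, i.e. 64.00 dB(A).
The limit corresponds to 10^(70/10) = 1.000e+07; subtracting the fixed part leaves 7.488e+06 for the refrigeration condenser, i.e. 68.74 dB(A).
Required insertion loss = 73 − 68.74 = 4.26 dB.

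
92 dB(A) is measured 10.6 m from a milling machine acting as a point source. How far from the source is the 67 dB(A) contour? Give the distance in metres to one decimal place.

188.5 m

The 25.0 dB drop corresponds to a distance ratio of 10^(25.0/20) for a point source.
r₂ = 10.6·10^((92−67)/20) = 10.6·10^(25.0/20) = 188.50 m.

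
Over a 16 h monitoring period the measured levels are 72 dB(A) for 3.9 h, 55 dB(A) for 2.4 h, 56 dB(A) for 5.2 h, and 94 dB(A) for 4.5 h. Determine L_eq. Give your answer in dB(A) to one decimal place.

88.5 dB(A)

L_eq = 10·log₁₀[(1/T)·Σ tᵢ·10^(Lᵢ/10)] with T = 16 h.
Σ tᵢ·10^(Lᵢ/10) = 3.9·10^(72/10) + 2.4·10^(55/10) + 5.2·10^(56/10) + 4.5·10^(94/10) = 1.137e+10.
L_eq = 10·log₁₀(1.137e+10/16) = 88.52 dB(A).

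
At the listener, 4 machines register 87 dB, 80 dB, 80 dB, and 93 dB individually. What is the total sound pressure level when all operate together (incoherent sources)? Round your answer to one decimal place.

Incoherent sources combine by intensity addition: L_total = 10·log₁₀(Σ 10^(L_i/10)).
Σ 10^(L/10) = 10^(87/10) + 10^(80/10) + 10^(80/10) + 10^(93/10) = 2.696e+09.
L_total = 10·log₁₀(2.696e+09) = 94.31 dB.

94.3 dB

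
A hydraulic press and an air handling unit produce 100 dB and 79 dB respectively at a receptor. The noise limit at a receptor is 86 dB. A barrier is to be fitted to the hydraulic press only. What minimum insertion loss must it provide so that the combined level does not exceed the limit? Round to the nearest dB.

Everything except the hydraulic press sums to 10^(79/10) = 7.943e+07 in linear terms, 79.00 dB.
The limit corresponds to 10^(86/10) = 3.981e+08; subtracting the fixed part leaves 3.187e+08 for the hydraulic press, i.e. 85.03 dB.
Required insertion loss = 100 − 85.03 = 14.97 dB.

15 dB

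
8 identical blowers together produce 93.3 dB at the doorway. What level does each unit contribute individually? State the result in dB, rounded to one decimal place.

8 equal contributions raise the level by 10·log₁₀ 8 = 9.031 dB, so each unit alone gives 93.3 − 9.031.

84.3 dB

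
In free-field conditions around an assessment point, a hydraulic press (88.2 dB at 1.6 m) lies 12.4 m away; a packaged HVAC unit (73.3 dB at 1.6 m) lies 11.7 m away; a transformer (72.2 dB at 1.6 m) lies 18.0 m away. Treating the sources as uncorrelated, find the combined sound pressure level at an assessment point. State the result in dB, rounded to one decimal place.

70.6 dB

First find each source's level at the receiver (point-source: −20·log₁₀(r/r_ref)), then combine on an intensity basis.
hydraulic press: 88.2 − 20·log₁₀(12.4/1.6) = 88.2 − 17.79 = 70.41 dB.
packaged HVAC unit: 73.3 − 20·log₁₀(11.7/1.6) = 73.3 − 17.28 = 56.02 dB.
transformer: 72.2 − 20·log₁₀(18.0/1.6) = 72.2 − 21.02 = 51.18 dB.
Σ 10^(L/10) = 1.153e+07 → L_total = 10·log₁₀(1.153e+07) = 70.62 dB.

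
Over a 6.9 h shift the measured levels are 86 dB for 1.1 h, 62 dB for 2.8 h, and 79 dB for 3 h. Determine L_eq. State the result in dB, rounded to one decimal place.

79.9 dB

The energy average is taken in the linear domain: L_eq = 10·log₁₀[(Σ tᵢ·10^(Lᵢ/10))/T], T = 6.9 h.
Σ tᵢ·10^(Lᵢ/10) = 1.1·10^(86/10) + 2.8·10^(62/10) + 3·10^(79/10) = 6.807e+08.
L_eq = 10·log₁₀(6.807e+08/6.9) = 79.94 dB.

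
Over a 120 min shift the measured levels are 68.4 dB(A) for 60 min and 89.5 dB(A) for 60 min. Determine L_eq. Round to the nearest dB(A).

Weight each interval's intensity by its duration and average over T = 120 min:
Σ tᵢ·10^(Lᵢ/10) = 60·10^(68.4/10) + 60·10^(89.5/10) = 5.389e+10.
L_eq = 10·log₁₀(5.389e+10/120) = 86.52 dB(A).

87 dB(A)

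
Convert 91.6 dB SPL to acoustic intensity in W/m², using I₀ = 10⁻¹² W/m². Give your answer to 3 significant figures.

I = I₀·10^(L/10) = 10⁻¹² × 10^(91.6/10) = 10^(-2.840).

0.00145 W/m²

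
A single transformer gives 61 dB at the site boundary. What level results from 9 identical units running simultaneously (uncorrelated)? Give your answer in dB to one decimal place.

70.5 dB

L_total = L₁ + 10·log₁₀ N for N identical incoherent sources.
L_total = 61 + 10·log₁₀(9) = 61 + 9.542 = 70.54 dB.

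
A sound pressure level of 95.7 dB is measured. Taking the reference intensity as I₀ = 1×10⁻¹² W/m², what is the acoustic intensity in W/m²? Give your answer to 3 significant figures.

I/I₀ = 10^(95.7/10) = 3.715e+09, so I = 3.715e+09 × 10⁻¹² W/m².

0.00372 W/m²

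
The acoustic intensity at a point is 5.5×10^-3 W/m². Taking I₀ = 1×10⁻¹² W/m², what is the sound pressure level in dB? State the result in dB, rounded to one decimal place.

97.4 dB

L = 10·log₁₀(I/I₀) = 10·log₁₀(5.5×10^-3/10⁻¹²) = 10·log₁₀(5.5×10^9).
L = 10·(0.7404 + 9) = 97.40 dB.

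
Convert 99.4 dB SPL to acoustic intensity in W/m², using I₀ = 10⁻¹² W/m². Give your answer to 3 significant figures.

0.00871 W/m²

I/I₀ = 10^(99.4/10) = 8.71e+09, so I = 8.71e+09 × 10⁻¹² W/m².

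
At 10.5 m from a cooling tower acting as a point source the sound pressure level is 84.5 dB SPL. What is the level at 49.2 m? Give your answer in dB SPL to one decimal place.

71.1 dB SPL

Point-source attenuation: ΔL = 20·log₁₀(r₂/r₁) = 20·log₁₀(49.2/10.5) = 13.416 dB.
L₂ = 84.5 − 20·log₁₀(49.2/10.5) = 84.5 − 13.416 = 71.08 dB SPL.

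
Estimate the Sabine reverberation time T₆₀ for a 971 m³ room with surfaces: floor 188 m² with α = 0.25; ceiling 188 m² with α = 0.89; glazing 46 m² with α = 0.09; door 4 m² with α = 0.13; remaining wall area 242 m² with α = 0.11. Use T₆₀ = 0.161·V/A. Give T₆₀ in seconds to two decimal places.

0.64 s

A = Σ Sᵢαᵢ = 188·0.25 + 188·0.89 + 46·0.09 + 4·0.13 + 242·0.11 = 245.60 m².
T₆₀ = 0.161·V/A = 0.161·971/245.60 = 0.637 s.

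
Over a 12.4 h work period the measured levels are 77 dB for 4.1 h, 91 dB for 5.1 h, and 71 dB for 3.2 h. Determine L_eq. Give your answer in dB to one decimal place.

87.3 dB

L_eq = 10·log₁₀[(1/T)·Σ tᵢ·10^(Lᵢ/10)] with T = 12.4 h.
Σ tᵢ·10^(Lᵢ/10) = 4.1·10^(77/10) + 5.1·10^(91/10) + 3.2·10^(71/10) = 6.666e+09.
L_eq = 10·log₁₀(6.666e+09/12.4) = 87.30 dB.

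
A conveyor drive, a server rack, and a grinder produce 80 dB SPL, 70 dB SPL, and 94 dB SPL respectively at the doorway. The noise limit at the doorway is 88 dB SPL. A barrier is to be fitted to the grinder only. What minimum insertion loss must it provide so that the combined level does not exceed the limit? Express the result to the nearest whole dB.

Everything except the grinder sums to 10^(80/10) + 10^(70/10) = 1.100e+08 in linear terms, 80.41 dB SPL.
The limit corresponds to 10^(88/10) = 6.310e+08; subtracting the fixed part leaves 5.210e+08 for the grinder, i.e. 87.17 dB SPL.
Required insertion loss = 94 − 87.17 = 6.83 dB.

7 dB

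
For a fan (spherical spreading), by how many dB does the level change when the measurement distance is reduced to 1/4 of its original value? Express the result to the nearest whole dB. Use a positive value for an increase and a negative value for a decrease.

With spherical spreading the level changes by −20·log₁₀(r₂/r₁).
ΔL = −20·log₁₀(0.25) = +12.04 dB.

+12 dB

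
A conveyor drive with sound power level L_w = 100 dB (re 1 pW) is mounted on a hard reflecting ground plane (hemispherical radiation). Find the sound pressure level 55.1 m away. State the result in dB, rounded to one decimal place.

57.2 dB

The power spreads over a hemisphere of area 2π·r², so L_p = L_w − 10·log₁₀(2π·r²).
2π·r² = 1.908e+04 m², 10·log₁₀ of that is 42.805 dB.
L_p = 100 − 42.805 = 57.20 dB.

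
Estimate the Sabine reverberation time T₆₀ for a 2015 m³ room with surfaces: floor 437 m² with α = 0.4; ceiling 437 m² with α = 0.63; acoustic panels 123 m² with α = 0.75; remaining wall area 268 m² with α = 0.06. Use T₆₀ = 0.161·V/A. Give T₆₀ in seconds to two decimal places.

Summing Sᵢαᵢ: 437·0.4 + 437·0.63 + 123·0.75 + 268·0.06 = 558.44 m².
T₆₀ = 0.161 × 2015 / 558.44 = 0.581 s.

0.58 s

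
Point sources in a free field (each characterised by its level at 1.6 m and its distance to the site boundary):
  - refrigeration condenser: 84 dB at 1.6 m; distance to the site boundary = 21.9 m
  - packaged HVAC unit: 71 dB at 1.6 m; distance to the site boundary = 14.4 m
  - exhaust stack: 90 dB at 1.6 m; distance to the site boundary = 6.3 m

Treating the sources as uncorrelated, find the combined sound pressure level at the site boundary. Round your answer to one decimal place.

78.2 dB

Propagate each source to the receiver with L = L_ref − 20·log₁₀(r/r_ref), then add intensities.
refrigeration condenser: 84 − 20·log₁₀(21.9/1.6) = 84 − 22.73 = 61.27 dB.
packaged HVAC unit: 71 − 20·log₁₀(14.4/1.6) = 71 − 19.08 = 51.92 dB.
exhaust stack: 90 − 20·log₁₀(6.3/1.6) = 90 − 11.90 = 78.10 dB.
Σ 10^(L/10) = 6.600e+07 → L_total = 10·log₁₀(6.600e+07) = 78.20 dB.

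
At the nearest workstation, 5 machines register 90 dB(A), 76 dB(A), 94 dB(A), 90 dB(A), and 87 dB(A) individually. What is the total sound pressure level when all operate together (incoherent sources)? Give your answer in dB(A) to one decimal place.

97.0 dB(A)

For uncorrelated sources the intensities add, so convert each level to linear form, sum, and take 10·log₁₀ of the total.
Σ 10^(L/10) = 10^(90/10) + 10^(76/10) + 10^(94/10) + 10^(90/10) + 10^(87/10) = 5.053e+09.
L_total = 10·log₁₀(5.053e+09) = 97.04 dB(A).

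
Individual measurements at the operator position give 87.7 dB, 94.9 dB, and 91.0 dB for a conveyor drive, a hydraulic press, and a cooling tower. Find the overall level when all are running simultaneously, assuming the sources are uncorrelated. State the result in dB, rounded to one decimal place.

96.9 dB

Incoherent sources combine by intensity addition: L_total = 10·log₁₀(Σ 10^(L_i/10)).
Σ 10^(L/10) = 10^(87.7/10) + 10^(94.9/10) + 10^(91.0/10) = 4.938e+09.
L_total = 10·log₁₀(4.938e+09) = 96.94 dB.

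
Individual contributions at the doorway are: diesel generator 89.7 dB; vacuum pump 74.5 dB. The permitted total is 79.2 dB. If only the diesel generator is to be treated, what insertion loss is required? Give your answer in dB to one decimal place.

Everything except the diesel generator sums to 10^(74.5/10) = 2.818e+07 in linear terms, 74.50 dB.
The limit corresponds to 10^(79.2/10) = 8.318e+07; subtracting the fixed part leaves 5.499e+07 for the diesel generator, i.e. 77.40 dB.
So the diesel generator must be reduced from 89.7 to 77.40 dB: IL = 12.30 dB.

12.3 dB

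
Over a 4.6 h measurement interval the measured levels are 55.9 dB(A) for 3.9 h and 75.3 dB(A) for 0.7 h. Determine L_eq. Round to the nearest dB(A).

Weight each interval's intensity by its duration and average over T = 4.6 h:
Σ tᵢ·10^(Lᵢ/10) = 3.9·10^(55.9/10) + 0.7·10^(75.3/10) = 2.524e+07.
L_eq = 10·log₁₀(2.524e+07/4.6) = 67.39 dB(A).

67 dB(A)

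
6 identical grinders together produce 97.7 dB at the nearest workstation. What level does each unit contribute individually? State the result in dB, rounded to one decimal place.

6 equal contributions raise the level by 10·log₁₀ 6 = 7.782 dB, so each unit alone gives 97.7 − 7.782.

89.9 dB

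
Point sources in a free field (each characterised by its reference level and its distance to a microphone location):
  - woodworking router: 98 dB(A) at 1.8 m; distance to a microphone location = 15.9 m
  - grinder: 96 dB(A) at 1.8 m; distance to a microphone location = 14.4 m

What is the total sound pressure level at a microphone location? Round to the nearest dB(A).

First find each source's level at the receiver (point-source: −20·log₁₀(r/r_ref)), then combine on an intensity basis.
woodworking router: 98 − 20·log₁₀(15.9/1.8) = 98 − 18.92 = 79.08 dB(A).
grinder: 96 − 20·log₁₀(14.4/1.8) = 96 − 18.06 = 77.94 dB(A).
Σ 10^(L/10) = 1.431e+08 → L_total = 10·log₁₀(1.431e+08) = 81.56 dB(A).

82 dB(A)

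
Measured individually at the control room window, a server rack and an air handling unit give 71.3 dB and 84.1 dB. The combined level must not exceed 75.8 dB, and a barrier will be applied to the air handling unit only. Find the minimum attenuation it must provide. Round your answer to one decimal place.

The untreated sources together contribute 10^(71.3/10) = 1.349e+07, i.e. 71.30 dB.
To meet 75.8 dB overall, the treated air handling unit may contribute at most 10^(75.8/10) − 1.349e+07 = 2.453e+07, i.e. 73.90 dB.
Required insertion loss = 84.1 − 73.90 = 10.20 dB.

10.2 dB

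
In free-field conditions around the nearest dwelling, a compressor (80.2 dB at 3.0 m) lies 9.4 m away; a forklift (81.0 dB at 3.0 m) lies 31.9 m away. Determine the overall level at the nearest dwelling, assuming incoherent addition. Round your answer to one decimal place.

Apply inverse-square spreading to bring every level to the receiver, then sum 10^(L/10).
compressor: 80.2 − 20·log₁₀(9.4/3.0) = 80.2 − 9.92 = 70.28 dB.
forklift: 81.0 − 20·log₁₀(31.9/3.0) = 81.0 − 20.53 = 60.47 dB.
Σ 10^(L/10) = 1.178e+07 → L_total = 10·log₁₀(1.178e+07) = 70.71 dB.

70.7 dB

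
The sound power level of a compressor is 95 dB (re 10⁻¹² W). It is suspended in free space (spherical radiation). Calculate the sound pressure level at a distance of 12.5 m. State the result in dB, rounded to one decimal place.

62.1 dB

L_p = L_w − 10·log₁₀(4π·r²) with r = 12.5 m.
4π·r² = 1963 m², 10·log₁₀ of that is 32.930 dB.
L_p = 95 − 32.930 = 62.07 dB.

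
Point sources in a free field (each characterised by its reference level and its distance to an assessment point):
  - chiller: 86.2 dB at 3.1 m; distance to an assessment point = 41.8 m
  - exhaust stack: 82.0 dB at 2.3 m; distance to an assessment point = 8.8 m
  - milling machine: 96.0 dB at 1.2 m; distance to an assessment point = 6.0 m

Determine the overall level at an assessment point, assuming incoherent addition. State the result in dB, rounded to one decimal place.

82.4 dB

First find each source's level at the receiver (point-source: −20·log₁₀(r/r_ref)), then combine on an intensity basis.
chiller: 86.2 − 20·log₁₀(41.8/3.1) = 86.2 − 22.60 = 63.60 dB.
exhaust stack: 82.0 − 20·log₁₀(8.8/2.3) = 82.0 − 11.66 = 70.34 dB.
milling machine: 96.0 − 20·log₁₀(6.0/1.2) = 96.0 − 13.98 = 82.02 dB.
Σ 10^(L/10) = 1.724e+08 → L_total = 10·log₁₀(1.724e+08) = 82.36 dB.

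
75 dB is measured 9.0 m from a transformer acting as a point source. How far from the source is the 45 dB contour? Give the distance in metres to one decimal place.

The 30.0 dB drop corresponds to a distance ratio of 10^(30.0/20) for a point source.
r₂ = 9.0·10^((75−45)/20) = 9.0·10^(30.0/20) = 284.60 m.

284.6 m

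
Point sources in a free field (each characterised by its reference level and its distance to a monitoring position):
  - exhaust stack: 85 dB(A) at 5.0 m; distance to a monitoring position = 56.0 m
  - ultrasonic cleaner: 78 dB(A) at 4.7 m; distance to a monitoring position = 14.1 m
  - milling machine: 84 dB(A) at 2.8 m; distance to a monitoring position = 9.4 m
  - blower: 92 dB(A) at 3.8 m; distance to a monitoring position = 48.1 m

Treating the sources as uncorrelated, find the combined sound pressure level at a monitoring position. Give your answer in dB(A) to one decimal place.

First find each source's level at the receiver (point-source: −20·log₁₀(r/r_ref)), then combine on an intensity basis.
exhaust stack: 85 − 20·log₁₀(56.0/5.0) = 85 − 20.98 = 64.02 dB(A).
ultrasonic cleaner: 78 − 20·log₁₀(14.1/4.7) = 78 − 9.54 = 68.46 dB(A).
milling machine: 84 − 20·log₁₀(9.4/2.8) = 84 − 10.52 = 73.48 dB(A).
blower: 92 − 20·log₁₀(48.1/3.8) = 92 − 22.05 = 69.95 dB(A).
Σ 10^(L/10) = 4.171e+07 → L_total = 10·log₁₀(4.171e+07) = 76.20 dB(A).

76.2 dB(A)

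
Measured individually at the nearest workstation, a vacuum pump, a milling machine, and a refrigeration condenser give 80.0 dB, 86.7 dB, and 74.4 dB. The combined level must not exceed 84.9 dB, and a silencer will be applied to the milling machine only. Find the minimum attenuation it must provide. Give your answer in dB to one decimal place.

4.1 dB

Fixed contribution from the other sources: Σ 10^(L/10) = 10^(80.0/10) + 10^(74.4/10) = 1.275e+08 (81.06 dB).
To meet 84.9 dB overall, the treated milling machine may contribute at most 10^(84.9/10) − 1.275e+08 = 1.815e+08, i.e. 82.59 dB.
So the milling machine must be reduced from 86.7 to 82.59 dB: IL = 4.11 dB.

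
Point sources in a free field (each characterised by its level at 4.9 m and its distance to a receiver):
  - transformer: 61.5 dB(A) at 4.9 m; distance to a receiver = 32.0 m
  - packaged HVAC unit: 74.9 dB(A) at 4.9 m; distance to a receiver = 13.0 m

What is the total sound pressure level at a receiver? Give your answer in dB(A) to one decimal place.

66.5 dB(A)

First find each source's level at the receiver (point-source: −20·log₁₀(r/r_ref)), then combine on an intensity basis.
transformer: 61.5 − 20·log₁₀(32.0/4.9) = 61.5 − 16.30 = 45.20 dB(A).
packaged HVAC unit: 74.9 − 20·log₁₀(13.0/4.9) = 74.9 − 8.47 = 66.43 dB(A).
Σ 10^(L/10) = 4.424e+06 → L_total = 10·log₁₀(4.424e+06) = 66.46 dB(A).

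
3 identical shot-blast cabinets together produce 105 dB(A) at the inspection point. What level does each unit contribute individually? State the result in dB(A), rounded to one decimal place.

100.2 dB(A)

Dividing the total intensity by 3 lowers the level by 10·log₁₀ 3 = 4.771 dB: L₁ = 105 − 4.771.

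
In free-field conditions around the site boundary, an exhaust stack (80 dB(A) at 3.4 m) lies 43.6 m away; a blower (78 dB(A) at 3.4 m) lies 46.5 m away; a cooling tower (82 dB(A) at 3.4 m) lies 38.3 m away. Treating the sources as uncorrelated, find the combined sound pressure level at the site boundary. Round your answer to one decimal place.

63.4 dB(A)

Propagate each source to the receiver with L = L_ref − 20·log₁₀(r/r_ref), then add intensities.
exhaust stack: 80 − 20·log₁₀(43.6/3.4) = 80 − 22.16 = 57.84 dB(A).
blower: 78 − 20·log₁₀(46.5/3.4) = 78 − 22.72 = 55.28 dB(A).
cooling tower: 82 − 20·log₁₀(38.3/3.4) = 82 − 21.03 = 60.97 dB(A).
Σ 10^(L/10) = 2.194e+06 → L_total = 10·log₁₀(2.194e+06) = 63.41 dB(A).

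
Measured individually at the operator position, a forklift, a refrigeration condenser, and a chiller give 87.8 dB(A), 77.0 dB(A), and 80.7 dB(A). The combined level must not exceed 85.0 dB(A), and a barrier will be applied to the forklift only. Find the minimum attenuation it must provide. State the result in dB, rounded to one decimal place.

Everything except the forklift sums to 10^(77.0/10) + 10^(80.7/10) = 1.676e+08 in linear terms, 82.24 dB(A).
The limit corresponds to 10^(85.0/10) = 3.162e+08; subtracting the fixed part leaves 1.486e+08 for the forklift, i.e. 81.72 dB(A).
Required insertion loss = 87.8 − 81.72 = 6.08 dB.

6.1 dB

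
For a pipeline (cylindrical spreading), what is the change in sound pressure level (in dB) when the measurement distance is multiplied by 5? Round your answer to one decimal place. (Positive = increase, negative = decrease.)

Line-source spreading: ΔL = −10·log₁₀(r₂/r₁).
ΔL = −10·log₁₀(5) = -6.99 dB.

-7.0 dB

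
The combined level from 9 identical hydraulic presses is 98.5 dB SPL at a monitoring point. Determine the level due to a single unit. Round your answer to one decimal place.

9 equal contributions raise the level by 10·log₁₀ 9 = 9.542 dB, so each unit alone gives 98.5 − 9.542.

89.0 dB SPL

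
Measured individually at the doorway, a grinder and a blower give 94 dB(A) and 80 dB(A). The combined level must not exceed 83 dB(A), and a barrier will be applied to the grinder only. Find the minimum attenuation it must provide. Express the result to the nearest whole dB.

14 dB

The untreated sources together contribute 10^(80/10) = 1.000e+08, i.e. 80.00 dB(A).
To meet 83 dB(A) overall, the treated grinder may contribute at most 10^(83/10) − 1.000e+08 = 9.953e+07, i.e. 79.98 dB(A).
Required insertion loss = 94 − 79.98 = 14.02 dB.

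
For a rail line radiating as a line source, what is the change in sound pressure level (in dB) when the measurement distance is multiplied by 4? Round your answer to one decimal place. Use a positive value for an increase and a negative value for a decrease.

-6.0 dB

With cylindrical spreading the level changes by −10·log₁₀(r₂/r₁).
ΔL = −10·log₁₀(4) = -6.02 dB.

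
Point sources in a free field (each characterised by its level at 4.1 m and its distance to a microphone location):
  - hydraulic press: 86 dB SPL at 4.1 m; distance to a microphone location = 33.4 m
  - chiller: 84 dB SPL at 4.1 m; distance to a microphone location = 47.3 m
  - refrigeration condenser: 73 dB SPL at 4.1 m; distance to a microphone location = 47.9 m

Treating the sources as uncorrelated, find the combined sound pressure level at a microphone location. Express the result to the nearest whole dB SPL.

69 dB SPL

First find each source's level at the receiver (point-source: −20·log₁₀(r/r_ref)), then combine on an intensity basis.
hydraulic press: 86 − 20·log₁₀(33.4/4.1) = 86 − 18.22 = 67.78 dB SPL.
chiller: 84 − 20·log₁₀(47.3/4.1) = 84 − 21.24 = 62.76 dB SPL.
refrigeration condenser: 73 − 20·log₁₀(47.9/4.1) = 73 − 21.35 = 51.65 dB SPL.
Σ 10^(L/10) = 8.032e+06 → L_total = 10·log₁₀(8.032e+06) = 69.05 dB SPL.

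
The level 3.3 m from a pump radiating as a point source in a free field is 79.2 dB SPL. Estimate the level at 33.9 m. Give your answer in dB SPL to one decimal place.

Point-source attenuation: ΔL = 20·log₁₀(r₂/r₁) = 20·log₁₀(33.9/3.3) = 20.234 dB.
L₂ = 79.2 − 20·log₁₀(33.9/3.3) = 79.2 − 20.234 = 58.97 dB SPL.

59.0 dB SPL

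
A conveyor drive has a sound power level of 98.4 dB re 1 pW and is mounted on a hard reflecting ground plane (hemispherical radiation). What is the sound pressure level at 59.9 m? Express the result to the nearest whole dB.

55 dB

L_p = L_w − 10·log₁₀(2π·r²) with r = 59.9 m.
2π·r² = 2.254e+04 m², 10·log₁₀ of that is 43.530 dB.
L_p = 98.4 − 43.530 = 54.87 dB.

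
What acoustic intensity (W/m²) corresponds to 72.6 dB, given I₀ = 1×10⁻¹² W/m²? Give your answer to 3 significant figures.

I = I₀·10^(L/10) = 10⁻¹² × 10^(72.6/10) = 10^(-4.740).

1.82e-05 W/m²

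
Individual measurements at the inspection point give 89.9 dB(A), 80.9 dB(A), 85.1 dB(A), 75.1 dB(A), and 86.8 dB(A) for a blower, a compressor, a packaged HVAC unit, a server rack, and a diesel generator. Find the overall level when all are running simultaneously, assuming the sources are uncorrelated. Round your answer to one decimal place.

92.9 dB(A)

Incoherent sources combine by intensity addition: L_total = 10·log₁₀(Σ 10^(L_i/10)).
Σ 10^(L/10) = 10^(89.9/10) + 10^(80.9/10) + 10^(85.1/10) + 10^(75.1/10) + 10^(86.8/10) = 1.935e+09.
L_total = 10·log₁₀(1.935e+09) = 92.87 dB(A).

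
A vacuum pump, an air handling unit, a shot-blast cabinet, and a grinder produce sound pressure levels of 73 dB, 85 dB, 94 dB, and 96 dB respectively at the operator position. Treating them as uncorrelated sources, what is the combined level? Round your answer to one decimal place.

For uncorrelated sources the intensities add, so convert each level to linear form, sum, and take 10·log₁₀ of the total.
Σ 10^(L/10) = 10^(73/10) + 10^(85/10) + 10^(94/10) + 10^(96/10) = 6.829e+09.
L_total = 10·log₁₀(6.829e+09) = 98.34 dB.

98.3 dB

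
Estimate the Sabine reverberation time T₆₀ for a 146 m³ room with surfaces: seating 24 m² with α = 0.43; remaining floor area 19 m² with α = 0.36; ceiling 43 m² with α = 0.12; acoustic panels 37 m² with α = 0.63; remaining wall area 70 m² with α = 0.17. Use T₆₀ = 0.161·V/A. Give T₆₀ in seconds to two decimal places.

0.41 s

A = Σ Sᵢαᵢ = 24·0.43 + 19·0.36 + 43·0.12 + 37·0.63 + 70·0.17 = 57.53 m².
T₆₀ = 0.161·V/A = 0.161·146/57.53 = 0.409 s.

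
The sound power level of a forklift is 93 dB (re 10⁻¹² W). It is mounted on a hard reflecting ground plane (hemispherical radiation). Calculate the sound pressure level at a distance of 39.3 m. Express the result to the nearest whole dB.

53 dB

Free-field hemispherical radiation: L_p = L_w − 10·log₁₀(2π·r²), r = 39.3 m.
2π·r² = 9704 m², 10·log₁₀ of that is 39.870 dB.
L_p = 93 − 39.870 = 53.13 dB.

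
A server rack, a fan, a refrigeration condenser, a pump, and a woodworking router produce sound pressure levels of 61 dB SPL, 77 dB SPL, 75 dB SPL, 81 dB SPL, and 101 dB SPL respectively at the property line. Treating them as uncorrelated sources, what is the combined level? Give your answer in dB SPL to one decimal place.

101.1 dB SPL

For uncorrelated sources the intensities add, so convert each level to linear form, sum, and take 10·log₁₀ of the total.
Σ 10^(L/10) = 10^(61/10) + 10^(77/10) + 10^(75/10) + 10^(81/10) + 10^(101/10) = 1.280e+10.
L_total = 10·log₁₀(1.280e+10) = 101.07 dB SPL.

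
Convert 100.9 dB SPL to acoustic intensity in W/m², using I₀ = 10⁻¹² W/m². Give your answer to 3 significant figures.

L = 10·log₁₀(I/I₀) ⇒ I = I₀·10^(L/10) = 10⁻¹² × 10^10.09.

0.0123 W/m²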